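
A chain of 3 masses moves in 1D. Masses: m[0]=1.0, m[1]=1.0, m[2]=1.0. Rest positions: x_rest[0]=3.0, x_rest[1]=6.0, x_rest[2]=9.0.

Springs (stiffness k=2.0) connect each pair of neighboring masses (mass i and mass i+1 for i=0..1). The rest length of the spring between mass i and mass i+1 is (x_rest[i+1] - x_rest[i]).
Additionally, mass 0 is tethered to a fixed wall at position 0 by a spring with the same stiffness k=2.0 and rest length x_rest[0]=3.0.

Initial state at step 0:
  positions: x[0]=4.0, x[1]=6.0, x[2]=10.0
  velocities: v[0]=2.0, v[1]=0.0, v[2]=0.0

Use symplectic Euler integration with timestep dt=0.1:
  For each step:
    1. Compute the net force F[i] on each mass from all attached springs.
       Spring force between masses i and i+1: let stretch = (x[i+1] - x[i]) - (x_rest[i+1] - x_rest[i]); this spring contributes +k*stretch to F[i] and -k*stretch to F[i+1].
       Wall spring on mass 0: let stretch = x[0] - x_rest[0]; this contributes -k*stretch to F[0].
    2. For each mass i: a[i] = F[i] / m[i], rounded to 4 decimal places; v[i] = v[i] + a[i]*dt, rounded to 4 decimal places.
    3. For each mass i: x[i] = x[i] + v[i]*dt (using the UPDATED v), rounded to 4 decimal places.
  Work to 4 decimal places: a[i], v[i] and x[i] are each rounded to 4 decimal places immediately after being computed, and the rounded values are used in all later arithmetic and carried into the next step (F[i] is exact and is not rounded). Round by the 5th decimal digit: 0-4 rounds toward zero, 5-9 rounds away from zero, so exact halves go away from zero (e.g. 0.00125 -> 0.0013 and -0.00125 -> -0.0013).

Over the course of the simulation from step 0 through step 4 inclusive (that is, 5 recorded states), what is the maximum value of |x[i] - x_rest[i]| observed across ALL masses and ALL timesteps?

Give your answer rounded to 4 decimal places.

Step 0: x=[4.0000 6.0000 10.0000] v=[2.0000 0.0000 0.0000]
Step 1: x=[4.1600 6.0400 9.9800] v=[1.6000 0.4000 -0.2000]
Step 2: x=[4.2744 6.1212 9.9412] v=[1.1440 0.8120 -0.3880]
Step 3: x=[4.3403 6.2419 9.8860] v=[0.6585 1.2066 -0.5520]
Step 4: x=[4.3574 6.3974 9.8179] v=[0.1708 1.5551 -0.6808]
Max displacement = 1.3574

Answer: 1.3574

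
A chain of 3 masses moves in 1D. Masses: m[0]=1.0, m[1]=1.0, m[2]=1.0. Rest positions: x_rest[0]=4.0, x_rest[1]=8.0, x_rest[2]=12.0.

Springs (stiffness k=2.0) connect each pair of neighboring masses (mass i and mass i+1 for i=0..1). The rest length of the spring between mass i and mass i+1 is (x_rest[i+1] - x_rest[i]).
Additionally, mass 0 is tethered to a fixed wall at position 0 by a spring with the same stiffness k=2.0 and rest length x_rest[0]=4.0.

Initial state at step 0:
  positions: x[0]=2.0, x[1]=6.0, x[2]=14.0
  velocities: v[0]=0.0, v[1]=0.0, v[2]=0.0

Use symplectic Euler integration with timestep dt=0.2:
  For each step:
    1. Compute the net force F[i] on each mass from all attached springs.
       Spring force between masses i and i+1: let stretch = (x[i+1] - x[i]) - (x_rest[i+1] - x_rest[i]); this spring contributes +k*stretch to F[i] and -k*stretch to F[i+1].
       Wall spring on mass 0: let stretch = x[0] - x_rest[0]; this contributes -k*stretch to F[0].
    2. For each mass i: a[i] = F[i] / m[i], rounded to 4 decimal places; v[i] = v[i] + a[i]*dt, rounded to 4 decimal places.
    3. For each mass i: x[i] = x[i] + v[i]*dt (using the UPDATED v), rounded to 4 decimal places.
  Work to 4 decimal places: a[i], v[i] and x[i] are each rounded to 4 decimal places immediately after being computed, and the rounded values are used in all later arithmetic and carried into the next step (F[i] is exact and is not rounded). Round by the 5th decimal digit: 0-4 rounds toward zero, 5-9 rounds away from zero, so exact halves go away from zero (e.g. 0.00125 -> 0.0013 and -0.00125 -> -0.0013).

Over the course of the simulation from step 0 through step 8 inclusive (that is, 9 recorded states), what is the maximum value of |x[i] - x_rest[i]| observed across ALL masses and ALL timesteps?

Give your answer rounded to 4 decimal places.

Answer: 2.2132

Derivation:
Step 0: x=[2.0000 6.0000 14.0000] v=[0.0000 0.0000 0.0000]
Step 1: x=[2.1600 6.3200 13.6800] v=[0.8000 1.6000 -1.6000]
Step 2: x=[2.4800 6.8960 13.0912] v=[1.6000 2.8800 -2.9440]
Step 3: x=[2.9549 7.6143 12.3268] v=[2.3744 3.5917 -3.8221]
Step 4: x=[3.5661 8.3369 11.5054] v=[3.0562 3.6129 -4.1071]
Step 5: x=[4.2737 8.9313 10.7505] v=[3.5381 2.9720 -3.7745]
Step 6: x=[5.0120 9.2986 10.1701] v=[3.6917 1.8366 -2.9022]
Step 7: x=[5.6923 9.3927 9.8399] v=[3.4015 0.4706 -1.6508]
Step 8: x=[6.2132 9.2266 9.7940] v=[2.6047 -0.8307 -0.2297]
Max displacement = 2.2132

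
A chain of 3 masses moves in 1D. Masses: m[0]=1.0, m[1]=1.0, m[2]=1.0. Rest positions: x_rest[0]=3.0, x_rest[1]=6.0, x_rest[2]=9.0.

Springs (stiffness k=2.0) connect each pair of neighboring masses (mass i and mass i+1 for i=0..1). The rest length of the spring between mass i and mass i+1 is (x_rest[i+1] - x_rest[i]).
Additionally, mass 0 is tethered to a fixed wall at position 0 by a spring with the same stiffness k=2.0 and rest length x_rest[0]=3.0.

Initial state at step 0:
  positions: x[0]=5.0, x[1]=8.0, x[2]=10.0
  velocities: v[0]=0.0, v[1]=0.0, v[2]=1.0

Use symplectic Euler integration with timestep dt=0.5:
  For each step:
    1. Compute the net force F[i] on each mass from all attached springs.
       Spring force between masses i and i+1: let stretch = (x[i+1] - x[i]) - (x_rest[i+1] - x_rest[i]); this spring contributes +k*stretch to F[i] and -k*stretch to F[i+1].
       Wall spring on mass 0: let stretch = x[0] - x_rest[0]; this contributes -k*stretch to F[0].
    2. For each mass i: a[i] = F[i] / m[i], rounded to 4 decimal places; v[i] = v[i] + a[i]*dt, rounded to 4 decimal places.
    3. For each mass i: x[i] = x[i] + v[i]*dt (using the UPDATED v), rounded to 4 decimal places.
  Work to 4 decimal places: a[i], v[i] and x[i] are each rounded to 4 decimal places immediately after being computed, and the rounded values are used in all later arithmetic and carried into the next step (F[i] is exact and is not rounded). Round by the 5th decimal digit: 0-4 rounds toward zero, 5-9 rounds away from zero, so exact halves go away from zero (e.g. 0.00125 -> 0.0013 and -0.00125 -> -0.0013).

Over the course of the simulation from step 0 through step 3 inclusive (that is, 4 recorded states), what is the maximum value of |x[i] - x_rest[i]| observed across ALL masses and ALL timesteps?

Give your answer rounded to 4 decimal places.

Answer: 2.7500

Derivation:
Step 0: x=[5.0000 8.0000 10.0000] v=[0.0000 0.0000 1.0000]
Step 1: x=[4.0000 7.5000 11.0000] v=[-2.0000 -1.0000 2.0000]
Step 2: x=[2.7500 7.0000 11.7500] v=[-2.5000 -1.0000 1.5000]
Step 3: x=[2.2500 6.7500 11.6250] v=[-1.0000 -0.5000 -0.2500]
Max displacement = 2.7500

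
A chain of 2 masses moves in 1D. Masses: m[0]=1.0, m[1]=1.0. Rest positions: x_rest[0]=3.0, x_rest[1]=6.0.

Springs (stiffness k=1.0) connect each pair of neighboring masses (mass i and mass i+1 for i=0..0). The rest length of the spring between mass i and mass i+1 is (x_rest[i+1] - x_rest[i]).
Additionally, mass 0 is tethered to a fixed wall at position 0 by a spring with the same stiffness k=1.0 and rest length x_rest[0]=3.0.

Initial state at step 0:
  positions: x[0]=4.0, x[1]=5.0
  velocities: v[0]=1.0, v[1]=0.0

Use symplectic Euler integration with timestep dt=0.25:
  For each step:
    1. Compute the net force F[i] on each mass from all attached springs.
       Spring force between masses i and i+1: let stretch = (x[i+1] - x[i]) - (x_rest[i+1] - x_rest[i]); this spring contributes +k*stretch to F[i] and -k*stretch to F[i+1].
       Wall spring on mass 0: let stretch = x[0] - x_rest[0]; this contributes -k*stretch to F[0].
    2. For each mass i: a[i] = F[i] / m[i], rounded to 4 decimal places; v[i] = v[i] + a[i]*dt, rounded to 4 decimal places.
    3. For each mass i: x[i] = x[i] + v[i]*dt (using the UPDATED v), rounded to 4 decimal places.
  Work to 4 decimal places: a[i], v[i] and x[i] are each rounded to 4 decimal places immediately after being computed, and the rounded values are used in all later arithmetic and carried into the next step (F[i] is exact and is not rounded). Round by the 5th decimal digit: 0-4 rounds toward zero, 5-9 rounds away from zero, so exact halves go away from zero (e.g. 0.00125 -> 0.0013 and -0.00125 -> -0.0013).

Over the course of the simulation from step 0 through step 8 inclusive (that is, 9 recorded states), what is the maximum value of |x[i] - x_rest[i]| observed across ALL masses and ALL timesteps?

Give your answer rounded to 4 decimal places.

Step 0: x=[4.0000 5.0000] v=[1.0000 0.0000]
Step 1: x=[4.0625 5.1250] v=[0.2500 0.5000]
Step 2: x=[3.9375 5.3711] v=[-0.5000 0.9844]
Step 3: x=[3.6560 5.7151] v=[-1.1260 1.3760]
Step 4: x=[3.2747 6.1179] v=[-1.5252 1.6112]
Step 5: x=[2.8664 6.5305] v=[-1.6331 1.6504]
Step 6: x=[2.5080 6.9016] v=[-1.4337 1.4844]
Step 7: x=[2.2674 7.1856] v=[-0.9623 1.1360]
Step 8: x=[2.1925 7.3497] v=[-0.2996 0.6565]
Max displacement = 1.3497

Answer: 1.3497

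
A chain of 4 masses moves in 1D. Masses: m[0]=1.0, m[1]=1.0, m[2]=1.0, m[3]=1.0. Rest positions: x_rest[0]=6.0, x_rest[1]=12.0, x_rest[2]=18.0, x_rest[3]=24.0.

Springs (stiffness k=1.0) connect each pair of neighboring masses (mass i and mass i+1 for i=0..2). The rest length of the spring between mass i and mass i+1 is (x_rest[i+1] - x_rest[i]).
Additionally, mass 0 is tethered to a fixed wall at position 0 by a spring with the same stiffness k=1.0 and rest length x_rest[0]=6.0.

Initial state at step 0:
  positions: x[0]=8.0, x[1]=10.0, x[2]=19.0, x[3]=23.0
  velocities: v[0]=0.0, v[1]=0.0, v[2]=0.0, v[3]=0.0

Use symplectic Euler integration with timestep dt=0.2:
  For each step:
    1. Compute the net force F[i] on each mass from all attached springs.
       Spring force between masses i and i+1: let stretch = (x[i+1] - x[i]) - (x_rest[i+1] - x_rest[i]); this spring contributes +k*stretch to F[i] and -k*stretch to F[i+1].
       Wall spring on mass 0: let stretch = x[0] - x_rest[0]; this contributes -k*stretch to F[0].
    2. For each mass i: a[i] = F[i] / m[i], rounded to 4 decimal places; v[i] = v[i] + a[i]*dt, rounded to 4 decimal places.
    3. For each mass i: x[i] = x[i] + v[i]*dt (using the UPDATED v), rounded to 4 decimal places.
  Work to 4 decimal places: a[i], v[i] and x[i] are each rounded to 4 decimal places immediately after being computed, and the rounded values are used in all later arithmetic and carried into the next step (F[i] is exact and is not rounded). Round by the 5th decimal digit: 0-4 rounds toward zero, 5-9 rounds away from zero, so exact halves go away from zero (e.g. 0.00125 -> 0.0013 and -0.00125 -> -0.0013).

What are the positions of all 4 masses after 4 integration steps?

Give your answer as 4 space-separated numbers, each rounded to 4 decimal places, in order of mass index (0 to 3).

Answer: 6.0283 12.2386 17.4253 23.6434

Derivation:
Step 0: x=[8.0000 10.0000 19.0000 23.0000] v=[0.0000 0.0000 0.0000 0.0000]
Step 1: x=[7.7600 10.2800 18.8000 23.0800] v=[-1.2000 1.4000 -1.0000 0.4000]
Step 2: x=[7.3104 10.8000 18.4304 23.2288] v=[-2.2480 2.6000 -1.8480 0.7440]
Step 3: x=[6.7080 11.4856 17.9475 23.4257] v=[-3.0122 3.4282 -2.4144 0.9843]
Step 4: x=[6.0283 12.2386 17.4253 23.6434] v=[-3.3983 3.7651 -2.6111 1.0887]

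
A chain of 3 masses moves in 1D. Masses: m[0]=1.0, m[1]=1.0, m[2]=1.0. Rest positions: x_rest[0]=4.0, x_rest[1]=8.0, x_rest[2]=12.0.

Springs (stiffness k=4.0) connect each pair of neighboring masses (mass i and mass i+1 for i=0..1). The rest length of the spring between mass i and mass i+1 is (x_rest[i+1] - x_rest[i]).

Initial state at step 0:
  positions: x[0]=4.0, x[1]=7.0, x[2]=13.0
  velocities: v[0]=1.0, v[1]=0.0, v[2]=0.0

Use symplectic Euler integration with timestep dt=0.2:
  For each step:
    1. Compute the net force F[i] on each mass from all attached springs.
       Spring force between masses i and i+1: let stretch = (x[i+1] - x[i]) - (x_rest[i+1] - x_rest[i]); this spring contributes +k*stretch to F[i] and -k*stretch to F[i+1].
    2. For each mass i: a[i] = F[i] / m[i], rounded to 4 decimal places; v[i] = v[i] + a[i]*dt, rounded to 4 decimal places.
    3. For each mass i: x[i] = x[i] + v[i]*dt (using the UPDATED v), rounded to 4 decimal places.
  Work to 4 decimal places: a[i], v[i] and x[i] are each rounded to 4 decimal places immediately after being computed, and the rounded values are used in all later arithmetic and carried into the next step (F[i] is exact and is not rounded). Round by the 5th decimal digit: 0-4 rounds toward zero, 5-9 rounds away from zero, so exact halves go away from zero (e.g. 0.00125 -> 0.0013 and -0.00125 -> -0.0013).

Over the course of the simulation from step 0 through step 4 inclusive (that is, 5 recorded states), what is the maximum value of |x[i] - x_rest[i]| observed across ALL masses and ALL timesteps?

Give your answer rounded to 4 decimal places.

Step 0: x=[4.0000 7.0000 13.0000] v=[1.0000 0.0000 0.0000]
Step 1: x=[4.0400 7.4800 12.6800] v=[0.2000 2.4000 -1.6000]
Step 2: x=[3.9904 8.2416 12.1680] v=[-0.2480 3.8080 -2.5600]
Step 3: x=[3.9810 8.9512 11.6678] v=[-0.0470 3.5482 -2.5011]
Step 4: x=[4.1268 9.3003 11.3729] v=[0.7292 1.7453 -1.4744]
Max displacement = 1.3003

Answer: 1.3003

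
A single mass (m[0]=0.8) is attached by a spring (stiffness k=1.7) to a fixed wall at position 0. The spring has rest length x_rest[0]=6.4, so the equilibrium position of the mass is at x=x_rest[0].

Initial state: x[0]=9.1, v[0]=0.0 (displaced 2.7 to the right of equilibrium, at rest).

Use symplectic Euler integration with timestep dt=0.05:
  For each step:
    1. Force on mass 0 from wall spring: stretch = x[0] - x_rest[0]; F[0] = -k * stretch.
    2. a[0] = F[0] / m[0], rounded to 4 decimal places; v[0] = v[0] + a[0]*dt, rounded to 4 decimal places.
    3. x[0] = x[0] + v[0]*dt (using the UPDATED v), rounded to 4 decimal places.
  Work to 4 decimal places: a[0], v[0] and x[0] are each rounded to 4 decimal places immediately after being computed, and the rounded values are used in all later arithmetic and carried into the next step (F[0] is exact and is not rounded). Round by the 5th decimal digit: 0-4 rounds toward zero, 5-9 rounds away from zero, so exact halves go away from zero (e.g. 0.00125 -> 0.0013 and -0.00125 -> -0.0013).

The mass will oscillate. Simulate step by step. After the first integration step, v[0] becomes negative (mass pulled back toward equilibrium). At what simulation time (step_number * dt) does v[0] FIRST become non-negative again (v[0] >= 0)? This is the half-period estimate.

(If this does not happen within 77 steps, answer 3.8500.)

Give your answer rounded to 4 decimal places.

Answer: 2.2000

Derivation:
Step 0: x=[9.1000] v=[0.0000]
Step 1: x=[9.0857] v=[-0.2869]
Step 2: x=[9.0571] v=[-0.5723]
Step 3: x=[9.0144] v=[-0.8546]
Step 4: x=[8.9578] v=[-1.1324]
Step 5: x=[8.8876] v=[-1.4042]
Step 6: x=[8.8042] v=[-1.6685]
Step 7: x=[8.7080] v=[-1.9239]
Step 8: x=[8.5995] v=[-2.1691]
Step 9: x=[8.4794] v=[-2.4028]
Step 10: x=[8.3482] v=[-2.6237]
Step 11: x=[8.2067] v=[-2.8307]
Step 12: x=[8.0556] v=[-3.0227]
Step 13: x=[7.8957] v=[-3.1986]
Step 14: x=[7.7278] v=[-3.3575]
Step 15: x=[7.5529] v=[-3.4986]
Step 16: x=[7.3718] v=[-3.6211]
Step 17: x=[7.1856] v=[-3.7244]
Step 18: x=[6.9952] v=[-3.8079]
Step 19: x=[6.8016] v=[-3.8711]
Step 20: x=[6.6059] v=[-3.9138]
Step 21: x=[6.4091] v=[-3.9357]
Step 22: x=[6.2123] v=[-3.9367]
Step 23: x=[6.0165] v=[-3.9168]
Step 24: x=[5.8227] v=[-3.8761]
Step 25: x=[5.6320] v=[-3.8148]
Step 26: x=[5.4453] v=[-3.7332]
Step 27: x=[5.2637] v=[-3.6318]
Step 28: x=[5.0881] v=[-3.5111]
Step 29: x=[4.9195] v=[-3.3717]
Step 30: x=[4.7588] v=[-3.2144]
Step 31: x=[4.6068] v=[-3.0400]
Step 32: x=[4.4643] v=[-2.8495]
Step 33: x=[4.3321] v=[-2.6438]
Step 34: x=[4.2109] v=[-2.4241]
Step 35: x=[4.1013] v=[-2.1915]
Step 36: x=[4.0039] v=[-1.9473]
Step 37: x=[3.9193] v=[-1.6927]
Step 38: x=[3.8478] v=[-1.4291]
Step 39: x=[3.7899] v=[-1.1579]
Step 40: x=[3.7459] v=[-0.8806]
Step 41: x=[3.7160] v=[-0.5986]
Step 42: x=[3.7003] v=[-0.3134]
Step 43: x=[3.6990] v=[-0.0266]
Step 44: x=[3.7120] v=[0.2604]
First v>=0 after going negative at step 44, time=2.2000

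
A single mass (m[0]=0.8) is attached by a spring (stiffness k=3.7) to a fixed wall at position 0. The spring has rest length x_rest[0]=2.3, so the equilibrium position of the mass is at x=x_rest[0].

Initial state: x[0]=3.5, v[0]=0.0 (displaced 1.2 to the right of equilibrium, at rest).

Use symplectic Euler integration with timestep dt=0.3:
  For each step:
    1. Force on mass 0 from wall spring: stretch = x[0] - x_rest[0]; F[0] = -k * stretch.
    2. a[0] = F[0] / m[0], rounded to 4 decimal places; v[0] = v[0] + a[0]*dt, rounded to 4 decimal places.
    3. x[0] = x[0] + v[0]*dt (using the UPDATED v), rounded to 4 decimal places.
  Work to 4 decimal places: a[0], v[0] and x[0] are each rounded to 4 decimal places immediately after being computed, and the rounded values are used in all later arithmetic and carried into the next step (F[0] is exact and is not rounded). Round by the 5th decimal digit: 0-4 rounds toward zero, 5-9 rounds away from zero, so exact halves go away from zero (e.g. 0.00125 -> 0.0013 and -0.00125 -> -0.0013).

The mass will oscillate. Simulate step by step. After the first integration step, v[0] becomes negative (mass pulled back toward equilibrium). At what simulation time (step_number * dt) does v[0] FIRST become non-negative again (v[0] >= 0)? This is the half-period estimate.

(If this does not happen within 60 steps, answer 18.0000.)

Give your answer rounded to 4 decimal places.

Step 0: x=[3.5000] v=[0.0000]
Step 1: x=[3.0005] v=[-1.6650]
Step 2: x=[2.2094] v=[-2.6369]
Step 3: x=[1.4560] v=[-2.5112]
Step 4: x=[1.0539] v=[-1.3402]
Step 5: x=[1.1705] v=[0.3888]
First v>=0 after going negative at step 5, time=1.5000

Answer: 1.5000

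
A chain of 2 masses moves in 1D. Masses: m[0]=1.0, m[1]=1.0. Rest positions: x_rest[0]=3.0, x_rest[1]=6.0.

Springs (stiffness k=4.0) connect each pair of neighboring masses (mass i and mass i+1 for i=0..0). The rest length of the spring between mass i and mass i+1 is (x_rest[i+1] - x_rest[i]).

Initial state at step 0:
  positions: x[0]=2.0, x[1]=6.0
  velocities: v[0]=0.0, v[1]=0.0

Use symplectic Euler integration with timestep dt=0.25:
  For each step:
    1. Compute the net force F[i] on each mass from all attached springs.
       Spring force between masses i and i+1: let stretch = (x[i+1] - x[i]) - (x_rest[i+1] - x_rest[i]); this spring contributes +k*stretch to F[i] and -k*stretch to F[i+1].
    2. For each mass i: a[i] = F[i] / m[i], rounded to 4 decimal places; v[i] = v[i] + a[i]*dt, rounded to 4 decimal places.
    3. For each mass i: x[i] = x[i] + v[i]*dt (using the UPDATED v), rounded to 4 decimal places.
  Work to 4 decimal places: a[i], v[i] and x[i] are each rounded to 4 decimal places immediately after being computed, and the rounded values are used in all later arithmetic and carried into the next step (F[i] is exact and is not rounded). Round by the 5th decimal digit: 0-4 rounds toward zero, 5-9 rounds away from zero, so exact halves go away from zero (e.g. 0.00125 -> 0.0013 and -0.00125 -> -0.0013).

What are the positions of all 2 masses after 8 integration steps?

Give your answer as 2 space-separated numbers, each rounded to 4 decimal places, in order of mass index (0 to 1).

Answer: 1.9709 6.0294

Derivation:
Step 0: x=[2.0000 6.0000] v=[0.0000 0.0000]
Step 1: x=[2.2500 5.7500] v=[1.0000 -1.0000]
Step 2: x=[2.6250 5.3750] v=[1.5000 -1.5000]
Step 3: x=[2.9375 5.0625] v=[1.2500 -1.2500]
Step 4: x=[3.0313 4.9688] v=[0.3750 -0.3750]
Step 5: x=[2.8594 5.1407] v=[-0.6875 0.6875]
Step 6: x=[2.5079 5.4923] v=[-1.4062 1.4062]
Step 7: x=[2.1525 5.8478] v=[-1.4218 1.4218]
Step 8: x=[1.9709 6.0294] v=[-0.7265 0.7265]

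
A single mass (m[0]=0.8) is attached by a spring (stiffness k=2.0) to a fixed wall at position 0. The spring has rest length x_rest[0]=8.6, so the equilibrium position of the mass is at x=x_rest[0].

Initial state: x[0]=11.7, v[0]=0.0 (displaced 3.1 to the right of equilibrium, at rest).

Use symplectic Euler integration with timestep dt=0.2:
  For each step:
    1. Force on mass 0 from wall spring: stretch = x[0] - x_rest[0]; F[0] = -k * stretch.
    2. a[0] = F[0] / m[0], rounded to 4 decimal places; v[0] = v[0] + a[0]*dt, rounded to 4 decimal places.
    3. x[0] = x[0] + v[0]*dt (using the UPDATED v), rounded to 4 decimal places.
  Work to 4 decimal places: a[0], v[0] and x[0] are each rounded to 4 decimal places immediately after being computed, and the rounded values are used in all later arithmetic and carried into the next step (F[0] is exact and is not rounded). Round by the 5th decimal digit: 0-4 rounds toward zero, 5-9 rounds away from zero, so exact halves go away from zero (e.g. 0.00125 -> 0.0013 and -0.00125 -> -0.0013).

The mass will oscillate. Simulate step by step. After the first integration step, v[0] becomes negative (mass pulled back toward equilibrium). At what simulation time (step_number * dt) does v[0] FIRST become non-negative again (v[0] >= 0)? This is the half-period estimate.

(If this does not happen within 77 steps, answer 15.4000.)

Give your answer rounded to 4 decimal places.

Answer: 2.0000

Derivation:
Step 0: x=[11.7000] v=[0.0000]
Step 1: x=[11.3900] v=[-1.5500]
Step 2: x=[10.8010] v=[-2.9450]
Step 3: x=[9.9919] v=[-4.0455]
Step 4: x=[9.0436] v=[-4.7415]
Step 5: x=[8.0509] v=[-4.9633]
Step 6: x=[7.1132] v=[-4.6887]
Step 7: x=[6.3241] v=[-3.9453]
Step 8: x=[5.7626] v=[-2.8073]
Step 9: x=[5.4849] v=[-1.3886]
Step 10: x=[5.5187] v=[0.1690]
First v>=0 after going negative at step 10, time=2.0000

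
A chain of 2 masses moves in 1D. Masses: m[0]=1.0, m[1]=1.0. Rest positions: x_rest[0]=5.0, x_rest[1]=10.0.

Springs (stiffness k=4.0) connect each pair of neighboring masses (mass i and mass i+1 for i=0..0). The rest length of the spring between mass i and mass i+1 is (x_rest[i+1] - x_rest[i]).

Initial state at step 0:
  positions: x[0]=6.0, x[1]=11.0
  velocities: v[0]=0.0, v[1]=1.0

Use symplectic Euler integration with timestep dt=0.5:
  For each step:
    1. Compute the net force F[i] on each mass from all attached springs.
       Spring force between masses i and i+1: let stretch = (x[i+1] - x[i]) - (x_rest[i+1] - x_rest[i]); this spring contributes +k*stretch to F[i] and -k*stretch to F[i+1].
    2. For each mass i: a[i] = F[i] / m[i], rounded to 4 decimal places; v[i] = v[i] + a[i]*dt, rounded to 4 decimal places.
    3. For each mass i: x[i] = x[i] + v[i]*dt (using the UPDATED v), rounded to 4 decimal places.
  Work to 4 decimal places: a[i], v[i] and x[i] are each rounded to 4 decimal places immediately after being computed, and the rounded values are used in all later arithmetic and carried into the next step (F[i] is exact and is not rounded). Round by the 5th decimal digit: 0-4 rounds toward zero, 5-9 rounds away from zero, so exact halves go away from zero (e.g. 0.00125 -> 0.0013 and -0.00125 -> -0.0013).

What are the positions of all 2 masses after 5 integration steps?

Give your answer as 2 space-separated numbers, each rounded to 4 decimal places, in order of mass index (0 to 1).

Step 0: x=[6.0000 11.0000] v=[0.0000 1.0000]
Step 1: x=[6.0000 11.5000] v=[0.0000 1.0000]
Step 2: x=[6.5000 11.5000] v=[1.0000 0.0000]
Step 3: x=[7.0000 11.5000] v=[1.0000 0.0000]
Step 4: x=[7.0000 12.0000] v=[0.0000 1.0000]
Step 5: x=[7.0000 12.5000] v=[0.0000 1.0000]

Answer: 7.0000 12.5000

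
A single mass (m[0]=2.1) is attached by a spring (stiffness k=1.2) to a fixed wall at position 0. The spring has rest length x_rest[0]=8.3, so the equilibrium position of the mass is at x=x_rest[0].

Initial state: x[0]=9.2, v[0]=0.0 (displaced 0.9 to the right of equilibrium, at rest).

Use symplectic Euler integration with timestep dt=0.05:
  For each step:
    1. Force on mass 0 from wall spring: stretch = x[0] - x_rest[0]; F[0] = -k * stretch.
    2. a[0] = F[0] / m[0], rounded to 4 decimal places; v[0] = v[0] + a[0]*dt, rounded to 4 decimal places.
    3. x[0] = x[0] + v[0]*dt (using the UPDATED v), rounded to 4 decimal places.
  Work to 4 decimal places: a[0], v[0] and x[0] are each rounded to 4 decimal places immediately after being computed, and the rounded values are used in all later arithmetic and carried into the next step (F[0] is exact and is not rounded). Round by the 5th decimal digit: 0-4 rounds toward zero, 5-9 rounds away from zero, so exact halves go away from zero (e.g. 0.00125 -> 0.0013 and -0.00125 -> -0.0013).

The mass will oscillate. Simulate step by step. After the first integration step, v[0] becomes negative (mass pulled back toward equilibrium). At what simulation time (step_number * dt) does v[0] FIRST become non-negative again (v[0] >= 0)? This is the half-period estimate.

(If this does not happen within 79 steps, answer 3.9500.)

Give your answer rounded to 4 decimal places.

Answer: 3.9500

Derivation:
Step 0: x=[9.2000] v=[0.0000]
Step 1: x=[9.1987] v=[-0.0257]
Step 2: x=[9.1961] v=[-0.0514]
Step 3: x=[9.1923] v=[-0.0770]
Step 4: x=[9.1872] v=[-0.1025]
Step 5: x=[9.1808] v=[-0.1279]
Step 6: x=[9.1731] v=[-0.1531]
Step 7: x=[9.1642] v=[-0.1780]
Step 8: x=[9.1541] v=[-0.2027]
Step 9: x=[9.1427] v=[-0.2271]
Step 10: x=[9.1301] v=[-0.2512]
Step 11: x=[9.1164] v=[-0.2749]
Step 12: x=[9.1015] v=[-0.2982]
Step 13: x=[9.0854] v=[-0.3211]
Step 14: x=[9.0682] v=[-0.3435]
Step 15: x=[9.0499] v=[-0.3655]
Step 16: x=[9.0306] v=[-0.3869]
Step 17: x=[9.0102] v=[-0.4078]
Step 18: x=[8.9888] v=[-0.4281]
Step 19: x=[8.9664] v=[-0.4478]
Step 20: x=[8.9431] v=[-0.4668]
Step 21: x=[8.9188] v=[-0.4852]
Step 22: x=[8.8937] v=[-0.5029]
Step 23: x=[8.8677] v=[-0.5199]
Step 24: x=[8.8409] v=[-0.5361]
Step 25: x=[8.8133] v=[-0.5516]
Step 26: x=[8.7850] v=[-0.5663]
Step 27: x=[8.7560] v=[-0.5802]
Step 28: x=[8.7263] v=[-0.5932]
Step 29: x=[8.6960] v=[-0.6054]
Step 30: x=[8.6652] v=[-0.6167]
Step 31: x=[8.6338] v=[-0.6271]
Step 32: x=[8.6020] v=[-0.6366]
Step 33: x=[8.5697] v=[-0.6452]
Step 34: x=[8.5371] v=[-0.6529]
Step 35: x=[8.5041] v=[-0.6597]
Step 36: x=[8.4708] v=[-0.6655]
Step 37: x=[8.4373] v=[-0.6704]
Step 38: x=[8.4036] v=[-0.6743]
Step 39: x=[8.3697] v=[-0.6773]
Step 40: x=[8.3357] v=[-0.6793]
Step 41: x=[8.3017] v=[-0.6803]
Step 42: x=[8.2677] v=[-0.6804]
Step 43: x=[8.2337] v=[-0.6795]
Step 44: x=[8.1998] v=[-0.6776]
Step 45: x=[8.1661] v=[-0.6747]
Step 46: x=[8.1326] v=[-0.6709]
Step 47: x=[8.0993] v=[-0.6661]
Step 48: x=[8.0663] v=[-0.6604]
Step 49: x=[8.0336] v=[-0.6537]
Step 50: x=[8.0013] v=[-0.6461]
Step 51: x=[7.9694] v=[-0.6376]
Step 52: x=[7.9380] v=[-0.6282]
Step 53: x=[7.9071] v=[-0.6179]
Step 54: x=[7.8768] v=[-0.6067]
Step 55: x=[7.8471] v=[-0.5946]
Step 56: x=[7.8180] v=[-0.5817]
Step 57: x=[7.7896] v=[-0.5679]
Step 58: x=[7.7619] v=[-0.5533]
Step 59: x=[7.7350] v=[-0.5379]
Step 60: x=[7.7089] v=[-0.5218]
Step 61: x=[7.6837] v=[-0.5049]
Step 62: x=[7.6593] v=[-0.4873]
Step 63: x=[7.6359] v=[-0.4690]
Step 64: x=[7.6134] v=[-0.4500]
Step 65: x=[7.5919] v=[-0.4304]
Step 66: x=[7.5714] v=[-0.4102]
Step 67: x=[7.5519] v=[-0.3894]
Step 68: x=[7.5335] v=[-0.3680]
Step 69: x=[7.5162] v=[-0.3461]
Step 70: x=[7.5000] v=[-0.3237]
Step 71: x=[7.4850] v=[-0.3008]
Step 72: x=[7.4711] v=[-0.2775]
Step 73: x=[7.4584] v=[-0.2538]
Step 74: x=[7.4469] v=[-0.2298]
Step 75: x=[7.4366] v=[-0.2054]
Step 76: x=[7.4276] v=[-0.1807]
Step 77: x=[7.4198] v=[-0.1558]
Step 78: x=[7.4133] v=[-0.1307]
Step 79: x=[7.4080] v=[-0.1054]
v[0] did not become non-negative within 79 steps; using fallback time=3.9500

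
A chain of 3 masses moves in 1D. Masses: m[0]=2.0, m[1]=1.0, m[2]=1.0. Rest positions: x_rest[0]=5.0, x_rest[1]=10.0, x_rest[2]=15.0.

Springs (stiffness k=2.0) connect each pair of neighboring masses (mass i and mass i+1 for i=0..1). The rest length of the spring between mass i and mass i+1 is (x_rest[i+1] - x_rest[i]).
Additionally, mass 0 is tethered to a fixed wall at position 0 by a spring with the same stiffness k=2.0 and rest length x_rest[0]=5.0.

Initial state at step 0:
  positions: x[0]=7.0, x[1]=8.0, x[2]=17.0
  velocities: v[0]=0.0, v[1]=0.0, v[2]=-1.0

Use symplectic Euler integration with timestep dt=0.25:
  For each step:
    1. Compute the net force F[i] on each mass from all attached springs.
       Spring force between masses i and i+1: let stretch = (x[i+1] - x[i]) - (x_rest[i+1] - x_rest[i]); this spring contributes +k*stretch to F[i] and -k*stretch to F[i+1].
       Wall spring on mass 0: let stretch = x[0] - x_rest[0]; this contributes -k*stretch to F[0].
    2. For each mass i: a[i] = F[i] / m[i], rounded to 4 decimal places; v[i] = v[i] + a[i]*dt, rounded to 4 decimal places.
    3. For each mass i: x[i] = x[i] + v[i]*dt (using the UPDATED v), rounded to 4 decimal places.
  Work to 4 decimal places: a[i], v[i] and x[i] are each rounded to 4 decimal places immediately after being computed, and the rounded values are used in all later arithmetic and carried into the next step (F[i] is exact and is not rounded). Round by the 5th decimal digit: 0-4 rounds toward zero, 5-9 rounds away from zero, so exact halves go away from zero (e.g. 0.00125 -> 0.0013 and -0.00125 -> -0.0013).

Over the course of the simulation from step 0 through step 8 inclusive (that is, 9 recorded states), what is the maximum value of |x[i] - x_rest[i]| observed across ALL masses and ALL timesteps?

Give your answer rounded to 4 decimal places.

Step 0: x=[7.0000 8.0000 17.0000] v=[0.0000 0.0000 -1.0000]
Step 1: x=[6.6250 9.0000 16.2500] v=[-1.5000 4.0000 -3.0000]
Step 2: x=[5.9844 10.6094 15.2188] v=[-2.5625 6.4375 -4.1250]
Step 3: x=[5.2588 12.2168 14.2364] v=[-2.9024 6.4297 -3.9297]
Step 4: x=[4.6394 13.2069 13.6265] v=[-2.4776 3.9605 -2.4395]
Step 5: x=[4.2655 13.1785 13.5892] v=[-1.4956 -0.1135 -0.1493]
Step 6: x=[4.1821 12.0873 14.1256] v=[-0.3337 -4.3647 2.1454]
Step 7: x=[4.3314 10.2628 15.0322] v=[0.5971 -7.2982 3.6263]
Step 8: x=[4.5807 8.2930 15.9676] v=[0.9971 -7.8792 3.7416]
Max displacement = 3.2069

Answer: 3.2069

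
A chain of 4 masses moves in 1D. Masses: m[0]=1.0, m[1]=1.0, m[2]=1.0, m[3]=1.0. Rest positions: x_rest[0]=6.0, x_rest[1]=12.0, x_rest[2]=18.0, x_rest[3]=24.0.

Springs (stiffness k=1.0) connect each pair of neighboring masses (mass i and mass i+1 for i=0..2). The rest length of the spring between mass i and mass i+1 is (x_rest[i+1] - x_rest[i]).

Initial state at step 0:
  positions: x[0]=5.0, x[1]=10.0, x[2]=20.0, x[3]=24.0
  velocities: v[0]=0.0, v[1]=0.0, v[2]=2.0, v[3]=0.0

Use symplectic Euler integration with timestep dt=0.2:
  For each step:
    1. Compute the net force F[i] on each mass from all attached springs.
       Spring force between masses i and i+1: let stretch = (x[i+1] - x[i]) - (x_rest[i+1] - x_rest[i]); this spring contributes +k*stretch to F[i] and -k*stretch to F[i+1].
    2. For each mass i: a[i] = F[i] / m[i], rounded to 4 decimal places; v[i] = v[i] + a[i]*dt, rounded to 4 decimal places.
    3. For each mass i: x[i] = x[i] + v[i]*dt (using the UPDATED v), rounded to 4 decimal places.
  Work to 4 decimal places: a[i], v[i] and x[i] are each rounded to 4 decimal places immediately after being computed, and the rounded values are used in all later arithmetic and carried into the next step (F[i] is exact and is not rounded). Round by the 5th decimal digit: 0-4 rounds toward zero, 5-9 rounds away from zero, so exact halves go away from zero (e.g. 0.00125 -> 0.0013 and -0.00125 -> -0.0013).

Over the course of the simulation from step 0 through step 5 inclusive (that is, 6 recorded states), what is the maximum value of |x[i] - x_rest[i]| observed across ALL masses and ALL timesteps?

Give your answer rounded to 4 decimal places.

Step 0: x=[5.0000 10.0000 20.0000 24.0000] v=[0.0000 0.0000 2.0000 0.0000]
Step 1: x=[4.9600 10.2000 20.1600 24.0800] v=[-0.2000 1.0000 0.8000 0.4000]
Step 2: x=[4.8896 10.5888 20.0784 24.2432] v=[-0.3520 1.9440 -0.4080 0.8160]
Step 3: x=[4.8072 11.1292 19.7838 24.4798] v=[-0.4122 2.7021 -1.4730 1.1830]
Step 4: x=[4.7376 11.7629 19.3309 24.7686] v=[-0.3478 3.1686 -2.2647 1.4438]
Step 5: x=[4.7091 12.4183 18.7927 25.0799] v=[-0.1427 3.2771 -2.6908 1.5563]
Max displacement = 2.1600

Answer: 2.1600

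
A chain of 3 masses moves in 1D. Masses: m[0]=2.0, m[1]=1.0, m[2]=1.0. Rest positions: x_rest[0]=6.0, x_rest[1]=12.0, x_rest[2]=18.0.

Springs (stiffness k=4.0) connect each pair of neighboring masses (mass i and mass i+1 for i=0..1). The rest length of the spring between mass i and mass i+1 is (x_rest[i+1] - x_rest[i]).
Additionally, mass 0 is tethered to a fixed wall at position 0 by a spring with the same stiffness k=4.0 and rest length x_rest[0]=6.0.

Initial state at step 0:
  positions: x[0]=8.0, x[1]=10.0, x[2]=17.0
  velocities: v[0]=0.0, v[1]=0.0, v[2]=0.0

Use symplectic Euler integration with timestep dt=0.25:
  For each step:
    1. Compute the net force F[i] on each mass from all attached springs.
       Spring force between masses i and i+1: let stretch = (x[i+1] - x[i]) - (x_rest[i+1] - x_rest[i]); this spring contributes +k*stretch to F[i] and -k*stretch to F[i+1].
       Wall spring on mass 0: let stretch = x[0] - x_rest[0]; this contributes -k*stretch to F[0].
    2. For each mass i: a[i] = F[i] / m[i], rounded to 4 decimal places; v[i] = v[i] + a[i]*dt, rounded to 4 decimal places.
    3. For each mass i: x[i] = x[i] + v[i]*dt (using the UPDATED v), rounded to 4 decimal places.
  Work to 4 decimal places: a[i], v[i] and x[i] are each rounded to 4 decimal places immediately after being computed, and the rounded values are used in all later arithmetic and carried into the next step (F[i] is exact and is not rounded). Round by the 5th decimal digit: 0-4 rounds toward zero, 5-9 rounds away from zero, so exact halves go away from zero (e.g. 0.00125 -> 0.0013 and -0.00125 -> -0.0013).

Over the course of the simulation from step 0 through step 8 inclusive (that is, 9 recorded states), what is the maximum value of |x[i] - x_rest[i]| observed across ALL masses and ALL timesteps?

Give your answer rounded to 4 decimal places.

Step 0: x=[8.0000 10.0000 17.0000] v=[0.0000 0.0000 0.0000]
Step 1: x=[7.2500 11.2500 16.7500] v=[-3.0000 5.0000 -1.0000]
Step 2: x=[6.0938 12.8750 16.6250] v=[-4.6250 6.5000 -0.5000]
Step 3: x=[5.0235 13.7422 17.0625] v=[-4.2813 3.4688 1.7500]
Step 4: x=[4.4151 13.2598 18.1699] v=[-2.4337 -1.9296 4.4297]
Step 5: x=[4.3604 11.7938 19.5498] v=[-0.2189 -5.8642 5.5196]
Step 6: x=[4.6898 10.4084 20.4907] v=[1.3176 -5.5416 3.7636]
Step 7: x=[5.1478 10.1139 20.4110] v=[1.8320 -1.1779 -0.3187]
Step 8: x=[5.5831 11.1522 19.2571] v=[1.7412 4.1531 -4.6158]
Max displacement = 2.4907

Answer: 2.4907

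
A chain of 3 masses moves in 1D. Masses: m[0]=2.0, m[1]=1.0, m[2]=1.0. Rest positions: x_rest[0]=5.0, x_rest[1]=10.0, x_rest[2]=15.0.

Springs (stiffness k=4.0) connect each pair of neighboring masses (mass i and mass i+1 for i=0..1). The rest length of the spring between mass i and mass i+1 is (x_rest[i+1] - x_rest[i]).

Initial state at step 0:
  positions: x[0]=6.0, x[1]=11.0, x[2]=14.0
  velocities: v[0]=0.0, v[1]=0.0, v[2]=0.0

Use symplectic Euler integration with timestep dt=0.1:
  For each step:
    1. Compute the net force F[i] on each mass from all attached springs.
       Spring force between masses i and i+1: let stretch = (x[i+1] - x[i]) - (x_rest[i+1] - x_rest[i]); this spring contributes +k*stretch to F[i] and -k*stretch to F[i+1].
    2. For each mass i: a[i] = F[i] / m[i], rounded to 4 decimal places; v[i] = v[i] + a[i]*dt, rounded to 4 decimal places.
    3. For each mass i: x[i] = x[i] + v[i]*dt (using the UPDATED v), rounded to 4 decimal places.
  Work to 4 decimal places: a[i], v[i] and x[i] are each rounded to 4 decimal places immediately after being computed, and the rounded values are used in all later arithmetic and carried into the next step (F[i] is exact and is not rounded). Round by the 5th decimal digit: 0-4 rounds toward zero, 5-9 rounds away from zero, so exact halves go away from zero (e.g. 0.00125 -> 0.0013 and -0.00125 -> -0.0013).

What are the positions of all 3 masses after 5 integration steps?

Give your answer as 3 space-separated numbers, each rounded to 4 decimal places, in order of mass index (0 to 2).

Step 0: x=[6.0000 11.0000 14.0000] v=[0.0000 0.0000 0.0000]
Step 1: x=[6.0000 10.9200 14.0800] v=[0.0000 -0.8000 0.8000]
Step 2: x=[5.9984 10.7696 14.2336] v=[-0.0160 -1.5040 1.5360]
Step 3: x=[5.9922 10.5669 14.4486] v=[-0.0618 -2.0269 2.1504]
Step 4: x=[5.9775 10.3365 14.7084] v=[-0.1469 -2.3041 2.5977]
Step 5: x=[5.9500 10.1066 14.9933] v=[-0.2751 -2.2989 2.8489]

Answer: 5.9500 10.1066 14.9933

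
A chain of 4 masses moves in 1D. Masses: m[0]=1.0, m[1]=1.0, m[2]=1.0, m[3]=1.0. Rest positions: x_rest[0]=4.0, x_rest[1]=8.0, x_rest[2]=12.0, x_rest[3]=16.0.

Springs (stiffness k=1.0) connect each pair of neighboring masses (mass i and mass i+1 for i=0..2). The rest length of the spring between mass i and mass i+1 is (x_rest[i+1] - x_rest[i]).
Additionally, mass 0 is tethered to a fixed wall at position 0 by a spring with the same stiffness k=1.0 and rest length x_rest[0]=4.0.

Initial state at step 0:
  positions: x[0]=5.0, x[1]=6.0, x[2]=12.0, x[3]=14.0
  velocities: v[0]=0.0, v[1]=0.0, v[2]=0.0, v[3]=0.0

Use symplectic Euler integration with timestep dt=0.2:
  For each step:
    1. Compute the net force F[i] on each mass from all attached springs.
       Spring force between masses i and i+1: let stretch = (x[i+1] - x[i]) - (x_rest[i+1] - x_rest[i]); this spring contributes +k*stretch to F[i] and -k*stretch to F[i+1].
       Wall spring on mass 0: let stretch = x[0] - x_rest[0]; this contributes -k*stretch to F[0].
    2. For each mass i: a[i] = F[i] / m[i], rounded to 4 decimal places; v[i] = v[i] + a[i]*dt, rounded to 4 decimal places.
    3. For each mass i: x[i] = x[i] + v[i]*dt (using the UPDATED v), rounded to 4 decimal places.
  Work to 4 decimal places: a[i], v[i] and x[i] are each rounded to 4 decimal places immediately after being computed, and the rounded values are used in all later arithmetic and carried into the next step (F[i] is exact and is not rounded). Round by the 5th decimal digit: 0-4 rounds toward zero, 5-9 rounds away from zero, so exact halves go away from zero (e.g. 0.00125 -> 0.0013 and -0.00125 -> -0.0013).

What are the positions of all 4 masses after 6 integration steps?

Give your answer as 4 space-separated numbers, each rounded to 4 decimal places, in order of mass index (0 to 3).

Step 0: x=[5.0000 6.0000 12.0000 14.0000] v=[0.0000 0.0000 0.0000 0.0000]
Step 1: x=[4.8400 6.2000 11.8400 14.0800] v=[-0.8000 1.0000 -0.8000 0.4000]
Step 2: x=[4.5408 6.5712 11.5440 14.2304] v=[-1.4960 1.8560 -1.4800 0.7520]
Step 3: x=[4.1412 7.0601 11.1565 14.4333] v=[-1.9981 2.4445 -1.9373 1.0147]
Step 4: x=[3.6927 7.5961 10.7363 14.6652] v=[-2.2426 2.6800 -2.1012 1.1593]
Step 5: x=[3.2526 8.1016 10.3476 14.8999] v=[-2.2005 2.5274 -1.9435 1.1735]
Step 6: x=[2.8764 8.5030 10.0512 15.1125] v=[-1.8812 2.0068 -1.4822 1.0630]

Answer: 2.8764 8.5030 10.0512 15.1125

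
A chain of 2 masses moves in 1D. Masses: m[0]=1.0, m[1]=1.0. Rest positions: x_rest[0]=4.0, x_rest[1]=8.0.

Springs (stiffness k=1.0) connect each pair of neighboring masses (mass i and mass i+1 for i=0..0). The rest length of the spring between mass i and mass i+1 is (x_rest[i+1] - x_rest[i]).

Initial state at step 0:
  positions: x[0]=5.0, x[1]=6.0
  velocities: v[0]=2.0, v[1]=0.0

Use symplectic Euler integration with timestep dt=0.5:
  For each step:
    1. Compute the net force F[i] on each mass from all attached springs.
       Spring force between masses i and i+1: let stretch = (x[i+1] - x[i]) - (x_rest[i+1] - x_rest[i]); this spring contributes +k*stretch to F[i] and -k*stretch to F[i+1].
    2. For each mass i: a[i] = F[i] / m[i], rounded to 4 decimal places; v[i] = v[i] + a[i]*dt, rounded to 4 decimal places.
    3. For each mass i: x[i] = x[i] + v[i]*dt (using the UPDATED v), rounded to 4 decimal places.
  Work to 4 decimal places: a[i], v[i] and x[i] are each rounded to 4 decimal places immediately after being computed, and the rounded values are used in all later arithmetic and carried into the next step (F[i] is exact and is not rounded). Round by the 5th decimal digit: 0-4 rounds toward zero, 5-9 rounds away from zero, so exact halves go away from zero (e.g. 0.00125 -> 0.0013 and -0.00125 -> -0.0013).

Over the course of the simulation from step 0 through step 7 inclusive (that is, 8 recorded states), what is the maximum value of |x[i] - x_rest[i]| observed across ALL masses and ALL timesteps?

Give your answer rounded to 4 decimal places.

Step 0: x=[5.0000 6.0000] v=[2.0000 0.0000]
Step 1: x=[5.2500 6.7500] v=[0.5000 1.5000]
Step 2: x=[4.8750 8.1250] v=[-0.7500 2.7500]
Step 3: x=[4.3125 9.6875] v=[-1.1250 3.1250]
Step 4: x=[4.0938 10.9063] v=[-0.4375 2.4375]
Step 5: x=[4.5782 11.4220] v=[0.9688 1.0313]
Step 6: x=[5.7736 11.2267] v=[2.3907 -0.3906]
Step 7: x=[7.3323 10.6681] v=[3.1173 -1.1172]
Max displacement = 3.4220

Answer: 3.4220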